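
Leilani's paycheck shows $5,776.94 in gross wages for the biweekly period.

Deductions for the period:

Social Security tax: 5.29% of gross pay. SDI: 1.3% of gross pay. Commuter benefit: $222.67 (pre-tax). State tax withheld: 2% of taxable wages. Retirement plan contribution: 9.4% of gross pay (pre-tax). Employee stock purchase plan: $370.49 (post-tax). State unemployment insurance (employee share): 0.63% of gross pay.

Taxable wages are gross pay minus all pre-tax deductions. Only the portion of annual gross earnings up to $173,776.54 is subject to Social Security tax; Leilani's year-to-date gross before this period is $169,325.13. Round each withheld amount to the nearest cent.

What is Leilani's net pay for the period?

$4,193.56

Retirement plan contribution: $5,776.94 × 0.094 = $543.03
Commuter benefit: $222.67
Pre-tax total = $543.03 + $222.67 = $765.70
Taxable wages = $5,776.94 − $765.70 = $5,011.24
State tax withheld: $5,011.24 × 0.02 = $100.22
State unemployment insurance (employee share): $5,776.94 × 0.0063 = $36.39
Social Security tax: only $173,776.54 − $169,325.13 = $4,451.41 of this check is subject → $4,451.41 × 0.0529 = $235.48
SDI: $5,776.94 × 0.013 = $75.10
Employee stock purchase plan: $370.49
Total deductions = $543.03 + $222.67 + $100.22 + $36.39 + $235.48 + $75.10 + $370.49 = $1,583.38
Net pay = $5,776.94 − $1,583.38 = $4,193.56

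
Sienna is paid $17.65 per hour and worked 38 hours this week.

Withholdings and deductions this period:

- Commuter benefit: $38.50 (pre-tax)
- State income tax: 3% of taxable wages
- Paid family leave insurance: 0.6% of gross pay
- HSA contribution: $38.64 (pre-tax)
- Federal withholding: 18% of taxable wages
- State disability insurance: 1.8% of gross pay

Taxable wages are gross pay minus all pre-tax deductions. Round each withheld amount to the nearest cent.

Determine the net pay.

$452.82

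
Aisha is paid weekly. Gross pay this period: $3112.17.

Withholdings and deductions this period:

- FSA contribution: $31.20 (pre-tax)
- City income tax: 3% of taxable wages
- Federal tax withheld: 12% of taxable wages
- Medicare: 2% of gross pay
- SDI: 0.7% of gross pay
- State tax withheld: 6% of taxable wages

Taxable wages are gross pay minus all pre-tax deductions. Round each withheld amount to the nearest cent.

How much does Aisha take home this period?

$2349.93

FSA contribution: $31.20
Taxable wages = $3112.17 − $31.20 = $3080.97
State tax withheld: $3080.97 × 0.06 = $184.86
Federal tax withheld: $3080.97 × 0.12 = $369.72
City income tax: $3080.97 × 0.03 = $92.43
SDI: $3112.17 × 0.007 = $21.79
Medicare: $3112.17 × 0.02 = $62.24
Total deductions = $31.20 + $184.86 + $369.72 + $92.43 + $21.79 + $62.24 = $762.24
Net pay = $3112.17 − $762.24 = $2349.93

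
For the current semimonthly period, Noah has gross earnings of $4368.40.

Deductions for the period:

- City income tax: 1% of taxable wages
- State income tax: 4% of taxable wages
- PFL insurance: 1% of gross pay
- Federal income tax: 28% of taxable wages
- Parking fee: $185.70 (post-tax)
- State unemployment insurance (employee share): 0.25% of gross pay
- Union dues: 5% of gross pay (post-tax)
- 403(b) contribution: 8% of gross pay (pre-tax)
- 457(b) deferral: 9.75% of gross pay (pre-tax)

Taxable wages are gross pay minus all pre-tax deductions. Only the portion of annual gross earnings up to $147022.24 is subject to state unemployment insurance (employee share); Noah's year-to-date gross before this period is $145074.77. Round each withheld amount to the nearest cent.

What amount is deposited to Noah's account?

$1954.65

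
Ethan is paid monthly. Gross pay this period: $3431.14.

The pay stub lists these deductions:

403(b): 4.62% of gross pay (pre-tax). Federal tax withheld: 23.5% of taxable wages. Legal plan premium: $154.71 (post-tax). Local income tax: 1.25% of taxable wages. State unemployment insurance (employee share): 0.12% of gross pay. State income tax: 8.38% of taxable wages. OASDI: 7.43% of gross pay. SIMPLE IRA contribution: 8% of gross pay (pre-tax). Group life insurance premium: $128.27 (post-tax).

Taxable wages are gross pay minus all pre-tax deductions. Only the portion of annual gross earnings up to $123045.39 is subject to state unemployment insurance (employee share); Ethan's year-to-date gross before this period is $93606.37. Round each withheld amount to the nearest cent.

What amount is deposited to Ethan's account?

$1462.82

403(b): $3431.14 × 0.0462 = $158.52
SIMPLE IRA contribution: $3431.14 × 0.08 = $274.49
Pre-tax total = $158.52 + $274.49 = $433.01
Taxable wages = $3431.14 − $433.01 = $2998.13
Federal tax withheld: $2998.13 × 0.235 = $704.56
State income tax: $2998.13 × 0.0838 = $251.24
Local income tax: $2998.13 × 0.0125 = $37.48
State unemployment insurance (employee share): cap not yet reached, full $3431.14 is subject → $3431.14 × 0.0012 = $4.12
OASDI: $3431.14 × 0.0743 = $254.93
Legal plan premium: $154.71
Group life insurance premium: $128.27
Total deductions = $158.52 + $274.49 + $704.56 + $251.24 + $37.48 + $4.12 + $254.93 + $154.71 + $128.27 = $1968.32
Net pay = $3431.14 − $1968.32 = $1462.82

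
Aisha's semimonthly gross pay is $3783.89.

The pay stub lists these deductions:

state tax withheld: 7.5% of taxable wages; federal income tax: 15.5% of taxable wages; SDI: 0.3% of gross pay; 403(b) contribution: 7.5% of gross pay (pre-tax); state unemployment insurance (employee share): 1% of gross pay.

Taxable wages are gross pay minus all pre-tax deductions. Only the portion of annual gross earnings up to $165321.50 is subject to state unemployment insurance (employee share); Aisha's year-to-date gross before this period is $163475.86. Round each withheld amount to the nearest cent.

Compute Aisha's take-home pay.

$2665.26

403(b) contribution: $3783.89 × 0.075 = $283.79
Taxable wages = $3783.89 − $283.79 = $3500.10
Federal income tax: $3500.10 × 0.155 = $542.52
State tax withheld: $3500.10 × 0.075 = $262.51
State unemployment insurance (employee share): only $165321.50 − $163475.86 = $1845.64 of this check is subject → $1845.64 × 0.01 = $18.46
SDI: $3783.89 × 0.003 = $11.35
Total deductions = $283.79 + $542.52 + $262.51 + $18.46 + $11.35 = $1118.63
Net pay = $3783.89 − $1118.63 = $2665.26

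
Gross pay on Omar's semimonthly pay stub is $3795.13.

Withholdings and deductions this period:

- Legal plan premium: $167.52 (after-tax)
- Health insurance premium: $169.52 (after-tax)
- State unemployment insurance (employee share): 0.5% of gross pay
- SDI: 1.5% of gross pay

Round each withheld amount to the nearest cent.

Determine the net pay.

$3382.18

State unemployment insurance (employee share): $3795.13 × 0.005 = $18.98
SDI: $3795.13 × 0.015 = $56.93
Legal plan premium: $167.52
Health insurance premium: $169.52
Total deductions = $18.98 + $56.93 + $167.52 + $169.52 = $412.95
Net pay = $3795.13 − $412.95 = $3382.18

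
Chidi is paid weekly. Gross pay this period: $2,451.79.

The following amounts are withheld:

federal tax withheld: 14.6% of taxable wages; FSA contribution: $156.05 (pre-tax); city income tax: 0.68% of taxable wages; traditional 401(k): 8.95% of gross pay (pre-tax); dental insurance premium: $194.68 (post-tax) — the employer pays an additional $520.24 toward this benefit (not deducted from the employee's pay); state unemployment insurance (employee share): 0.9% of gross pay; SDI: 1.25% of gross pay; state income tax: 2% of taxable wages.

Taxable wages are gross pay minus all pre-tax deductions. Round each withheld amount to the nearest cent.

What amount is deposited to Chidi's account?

FSA contribution: $156.05
Traditional 401(k): $2,451.79 × 0.0895 = $219.44
Pre-tax total = $156.05 + $219.44 = $375.49
Taxable wages = $2,451.79 − $375.49 = $2,076.30
State income tax: $2,076.30 × 0.02 = $41.53
City income tax: $2,076.30 × 0.0068 = $14.12
Federal tax withheld: $2,076.30 × 0.146 = $303.14
State unemployment insurance (employee share): $2,451.79 × 0.009 = $22.07
SDI: $2,451.79 × 0.0125 = $30.65
Dental insurance premium: $194.68
(Employer's $520.24 toward dental insurance premium is not withheld from the employee.)
Total deductions = $156.05 + $219.44 + $41.53 + $14.12 + $303.14 + $22.07 + $30.65 + $194.68 = $981.68
Net pay = $2,451.79 − $981.68 = $1,470.11

$1,470.11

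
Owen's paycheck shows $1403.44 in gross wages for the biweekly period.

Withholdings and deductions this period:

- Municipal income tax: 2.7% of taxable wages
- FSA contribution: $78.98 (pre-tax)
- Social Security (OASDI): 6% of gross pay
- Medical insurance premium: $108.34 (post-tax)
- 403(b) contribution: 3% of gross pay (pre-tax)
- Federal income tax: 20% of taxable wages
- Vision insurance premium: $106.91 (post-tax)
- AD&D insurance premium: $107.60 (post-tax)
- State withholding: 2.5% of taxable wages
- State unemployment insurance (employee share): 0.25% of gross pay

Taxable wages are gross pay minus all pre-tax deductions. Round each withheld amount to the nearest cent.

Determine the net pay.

FSA contribution: $78.98
403(b) contribution: $1403.44 × 0.03 = $42.10
Pre-tax total = $78.98 + $42.10 = $121.08
Taxable wages = $1403.44 − $121.08 = $1282.36
State withholding: $1282.36 × 0.025 = $32.06
Federal income tax: $1282.36 × 0.2 = $256.47
Municipal income tax: $1282.36 × 0.027 = $34.62
State unemployment insurance (employee share): $1403.44 × 0.0025 = $3.51
Social Security (OASDI): $1403.44 × 0.06 = $84.21
Medical insurance premium: $108.34
AD&D insurance premium: $107.60
Vision insurance premium: $106.91
Total deductions = $78.98 + $42.10 + $32.06 + $256.47 + $34.62 + $3.51 + $84.21 + $108.34 + $107.60 + $106.91 = $854.80
Net pay = $1403.44 − $854.80 = $548.64

$548.64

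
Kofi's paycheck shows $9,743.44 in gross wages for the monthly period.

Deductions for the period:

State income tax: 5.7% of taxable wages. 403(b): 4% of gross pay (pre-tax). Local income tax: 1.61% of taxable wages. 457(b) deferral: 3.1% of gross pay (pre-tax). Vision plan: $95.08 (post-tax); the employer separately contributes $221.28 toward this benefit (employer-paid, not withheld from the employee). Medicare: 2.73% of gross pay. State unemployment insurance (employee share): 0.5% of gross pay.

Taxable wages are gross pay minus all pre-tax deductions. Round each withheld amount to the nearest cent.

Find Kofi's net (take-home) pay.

$7,980.18

403(b): $9,743.44 × 0.04 = $389.74
457(b) deferral: $9,743.44 × 0.031 = $302.05
Pre-tax total = $389.74 + $302.05 = $691.79
Taxable wages = $9,743.44 − $691.79 = $9,051.65
State income tax: $9,051.65 × 0.057 = $515.94
Local income tax: $9,051.65 × 0.0161 = $145.73
Medicare: $9,743.44 × 0.0273 = $266.00
State unemployment insurance (employee share): $9,743.44 × 0.005 = $48.72
Vision plan: $95.08
(Employer's $221.28 toward vision plan is not withheld from the employee.)
Total deductions = $389.74 + $302.05 + $515.94 + $145.73 + $266.00 + $48.72 + $95.08 = $1,763.26
Net pay = $9,743.44 − $1,763.26 = $7,980.18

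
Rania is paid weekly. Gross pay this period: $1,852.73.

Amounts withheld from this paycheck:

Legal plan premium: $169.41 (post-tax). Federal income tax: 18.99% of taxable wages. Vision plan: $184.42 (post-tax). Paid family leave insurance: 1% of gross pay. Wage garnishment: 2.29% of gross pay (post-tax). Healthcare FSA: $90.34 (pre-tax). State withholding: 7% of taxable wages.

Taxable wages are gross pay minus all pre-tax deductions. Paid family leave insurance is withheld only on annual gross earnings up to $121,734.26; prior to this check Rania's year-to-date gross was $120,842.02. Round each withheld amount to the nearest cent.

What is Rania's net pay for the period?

$899.16

Healthcare FSA: $90.34
Taxable wages = $1,852.73 − $90.34 = $1,762.39
State withholding: $1,762.39 × 0.07 = $123.37
Federal income tax: $1,762.39 × 0.1899 = $334.68
Paid family leave insurance: only $121,734.26 − $120,842.02 = $892.24 of this check is subject → $892.24 × 0.01 = $8.92
Wage garnishment: $1,852.73 × 0.0229 = $42.43
Vision plan: $184.42
Legal plan premium: $169.41
Total deductions = $90.34 + $123.37 + $334.68 + $8.92 + $42.43 + $184.42 + $169.41 = $953.57
Net pay = $1,852.73 − $953.57 = $899.16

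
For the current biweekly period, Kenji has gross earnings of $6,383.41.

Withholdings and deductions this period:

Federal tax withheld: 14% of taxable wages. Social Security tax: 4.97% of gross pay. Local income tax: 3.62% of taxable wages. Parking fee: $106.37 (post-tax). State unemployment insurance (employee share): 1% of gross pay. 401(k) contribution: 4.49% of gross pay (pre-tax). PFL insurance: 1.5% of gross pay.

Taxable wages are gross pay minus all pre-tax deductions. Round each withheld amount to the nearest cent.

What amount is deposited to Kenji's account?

$4,439.33

401(k) contribution: $6,383.41 × 0.0449 = $286.62
Taxable wages = $6,383.41 − $286.62 = $6,096.79
Local income tax: $6,096.79 × 0.0362 = $220.70
Federal tax withheld: $6,096.79 × 0.14 = $853.55
PFL insurance: $6,383.41 × 0.015 = $95.75
State unemployment insurance (employee share): $6,383.41 × 0.01 = $63.83
Social Security tax: $6,383.41 × 0.0497 = $317.26
Parking fee: $106.37
Total deductions = $286.62 + $220.70 + $853.55 + $95.75 + $63.83 + $317.26 + $106.37 = $1,944.08
Net pay = $6,383.41 − $1,944.08 = $4,439.33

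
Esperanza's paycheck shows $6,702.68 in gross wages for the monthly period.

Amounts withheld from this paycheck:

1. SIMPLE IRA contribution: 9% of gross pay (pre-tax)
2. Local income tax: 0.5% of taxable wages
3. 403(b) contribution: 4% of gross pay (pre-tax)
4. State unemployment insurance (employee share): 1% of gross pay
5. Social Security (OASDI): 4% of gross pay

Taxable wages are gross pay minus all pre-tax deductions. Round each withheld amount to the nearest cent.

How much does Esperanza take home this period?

$5,467.03

403(b) contribution: $6,702.68 × 0.04 = $268.11
SIMPLE IRA contribution: $6,702.68 × 0.09 = $603.24
Pre-tax total = $268.11 + $603.24 = $871.35
Taxable wages = $6,702.68 − $871.35 = $5,831.33
Local income tax: $5,831.33 × 0.005 = $29.16
State unemployment insurance (employee share): $6,702.68 × 0.01 = $67.03
Social Security (OASDI): $6,702.68 × 0.04 = $268.11
Total deductions = $268.11 + $603.24 + $29.16 + $67.03 + $268.11 = $1,235.65
Net pay = $6,702.68 − $1,235.65 = $5,467.03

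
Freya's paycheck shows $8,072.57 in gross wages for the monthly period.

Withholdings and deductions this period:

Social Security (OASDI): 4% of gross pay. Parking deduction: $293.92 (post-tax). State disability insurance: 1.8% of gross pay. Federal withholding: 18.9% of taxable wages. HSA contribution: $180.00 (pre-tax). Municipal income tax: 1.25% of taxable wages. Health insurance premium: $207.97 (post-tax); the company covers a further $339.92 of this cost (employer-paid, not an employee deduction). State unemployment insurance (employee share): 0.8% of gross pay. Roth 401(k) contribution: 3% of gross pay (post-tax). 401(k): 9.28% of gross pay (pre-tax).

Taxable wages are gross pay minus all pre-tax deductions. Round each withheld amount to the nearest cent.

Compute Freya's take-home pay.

HSA contribution: $180.00
401(k): $8,072.57 × 0.0928 = $749.13
Pre-tax total = $180.00 + $749.13 = $929.13
Taxable wages = $8,072.57 − $929.13 = $7,143.44
Federal withholding: $7,143.44 × 0.189 = $1,350.11
Municipal income tax: $7,143.44 × 0.0125 = $89.29
State unemployment insurance (employee share): $8,072.57 × 0.008 = $64.58
Social Security (OASDI): $8,072.57 × 0.04 = $322.90
State disability insurance: $8,072.57 × 0.018 = $145.31
Parking deduction: $293.92
Roth 401(k) contribution: $8,072.57 × 0.03 = $242.18
Health insurance premium: $207.97
(Employer's $339.92 toward health insurance premium is not withheld from the employee.)
Total deductions = $180.00 + $749.13 + $1,350.11 + $89.29 + $64.58 + $322.90 + $145.31 + $293.92 + $242.18 + $207.97 = $3,645.39
Net pay = $8,072.57 − $3,645.39 = $4,427.18

$4,427.18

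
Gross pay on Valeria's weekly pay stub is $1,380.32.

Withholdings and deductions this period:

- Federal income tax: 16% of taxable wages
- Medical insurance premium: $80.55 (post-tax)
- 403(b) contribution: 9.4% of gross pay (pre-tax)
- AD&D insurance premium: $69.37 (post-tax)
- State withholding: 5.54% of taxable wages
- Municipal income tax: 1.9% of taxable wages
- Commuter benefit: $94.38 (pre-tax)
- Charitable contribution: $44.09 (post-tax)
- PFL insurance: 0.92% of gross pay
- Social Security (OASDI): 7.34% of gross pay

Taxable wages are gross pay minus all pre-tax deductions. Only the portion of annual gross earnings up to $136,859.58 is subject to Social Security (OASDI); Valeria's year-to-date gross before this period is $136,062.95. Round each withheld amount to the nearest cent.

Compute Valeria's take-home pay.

$620.00

Commuter benefit: $94.38
403(b) contribution: $1,380.32 × 0.094 = $129.75
Pre-tax total = $94.38 + $129.75 = $224.13
Taxable wages = $1,380.32 − $224.13 = $1,156.19
State withholding: $1,156.19 × 0.0554 = $64.05
Federal income tax: $1,156.19 × 0.16 = $184.99
Municipal income tax: $1,156.19 × 0.019 = $21.97
Social Security (OASDI): only $136,859.58 − $136,062.95 = $796.63 of this check is subject → $796.63 × 0.0734 = $58.47
PFL insurance: $1,380.32 × 0.0092 = $12.70
Charitable contribution: $44.09
Medical insurance premium: $80.55
AD&D insurance premium: $69.37
Total deductions = $94.38 + $129.75 + $64.05 + $184.99 + $21.97 + $58.47 + $12.70 + $44.09 + $80.55 + $69.37 = $760.32
Net pay = $1,380.32 − $760.32 = $620.00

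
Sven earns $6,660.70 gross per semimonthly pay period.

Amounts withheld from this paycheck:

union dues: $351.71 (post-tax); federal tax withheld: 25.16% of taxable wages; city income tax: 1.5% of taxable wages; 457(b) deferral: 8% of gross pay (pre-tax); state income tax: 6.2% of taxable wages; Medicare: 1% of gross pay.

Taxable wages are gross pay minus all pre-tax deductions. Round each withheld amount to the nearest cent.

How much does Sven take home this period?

$3,695.91

457(b) deferral: $6,660.70 × 0.08 = $532.86
Taxable wages = $6,660.70 − $532.86 = $6,127.84
Federal tax withheld: $6,127.84 × 0.2516 = $1,541.76
State income tax: $6,127.84 × 0.062 = $379.93
City income tax: $6,127.84 × 0.015 = $91.92
Medicare: $6,660.70 × 0.01 = $66.61
Union dues: $351.71
Total deductions = $532.86 + $1,541.76 + $379.93 + $91.92 + $66.61 + $351.71 = $2,964.79
Net pay = $6,660.70 − $2,964.79 = $3,695.91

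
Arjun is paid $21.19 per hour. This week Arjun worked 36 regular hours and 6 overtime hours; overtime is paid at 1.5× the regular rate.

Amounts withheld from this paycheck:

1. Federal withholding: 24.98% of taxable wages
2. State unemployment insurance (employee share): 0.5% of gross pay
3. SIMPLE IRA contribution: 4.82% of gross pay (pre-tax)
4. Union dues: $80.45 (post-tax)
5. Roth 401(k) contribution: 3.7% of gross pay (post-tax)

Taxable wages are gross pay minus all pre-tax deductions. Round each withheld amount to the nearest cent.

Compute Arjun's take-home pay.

Regular pay: 36 × $21.19 = $762.84
Overtime pay: 6 × $21.19 × 1.5 = $190.71
Gross pay = $762.84 + $190.71 = $953.55
SIMPLE IRA contribution: $953.55 × 0.0482 = $45.96
Taxable wages = $953.55 − $45.96 = $907.59
Federal withholding: $907.59 × 0.2498 = $226.72
State unemployment insurance (employee share): $953.55 × 0.005 = $4.77
Union dues: $80.45
Roth 401(k) contribution: $953.55 × 0.037 = $35.28
Total deductions = $45.96 + $226.72 + $4.77 + $80.45 + $35.28 = $393.18
Net pay = $953.55 − $393.18 = $560.37

$560.37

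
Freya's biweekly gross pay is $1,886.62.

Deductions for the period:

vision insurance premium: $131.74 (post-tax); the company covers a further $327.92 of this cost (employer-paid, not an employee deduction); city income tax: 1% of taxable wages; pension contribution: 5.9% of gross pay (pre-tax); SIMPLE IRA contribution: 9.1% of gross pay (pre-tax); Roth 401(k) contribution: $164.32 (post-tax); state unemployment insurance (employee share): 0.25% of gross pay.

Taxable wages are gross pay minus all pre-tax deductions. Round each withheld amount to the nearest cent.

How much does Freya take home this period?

$1,286.81

Pension contribution: $1,886.62 × 0.059 = $111.31
SIMPLE IRA contribution: $1,886.62 × 0.091 = $171.68
Pre-tax total = $111.31 + $171.68 = $282.99
Taxable wages = $1,886.62 − $282.99 = $1,603.63
City income tax: $1,603.63 × 0.01 = $16.04
State unemployment insurance (employee share): $1,886.62 × 0.0025 = $4.72
Vision insurance premium: $131.74
Roth 401(k) contribution: $164.32
(Employer's $327.92 toward vision insurance premium is not withheld from the employee.)
Total deductions = $111.31 + $171.68 + $16.04 + $4.72 + $131.74 + $164.32 = $599.81
Net pay = $1,886.62 − $599.81 = $1,286.81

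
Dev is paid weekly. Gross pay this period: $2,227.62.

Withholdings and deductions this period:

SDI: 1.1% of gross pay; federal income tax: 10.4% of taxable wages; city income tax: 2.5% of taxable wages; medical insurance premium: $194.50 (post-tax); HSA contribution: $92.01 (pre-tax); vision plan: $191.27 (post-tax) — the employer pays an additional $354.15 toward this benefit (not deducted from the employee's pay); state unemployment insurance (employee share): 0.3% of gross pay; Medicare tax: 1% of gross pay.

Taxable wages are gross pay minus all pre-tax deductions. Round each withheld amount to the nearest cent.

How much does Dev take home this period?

$1,420.89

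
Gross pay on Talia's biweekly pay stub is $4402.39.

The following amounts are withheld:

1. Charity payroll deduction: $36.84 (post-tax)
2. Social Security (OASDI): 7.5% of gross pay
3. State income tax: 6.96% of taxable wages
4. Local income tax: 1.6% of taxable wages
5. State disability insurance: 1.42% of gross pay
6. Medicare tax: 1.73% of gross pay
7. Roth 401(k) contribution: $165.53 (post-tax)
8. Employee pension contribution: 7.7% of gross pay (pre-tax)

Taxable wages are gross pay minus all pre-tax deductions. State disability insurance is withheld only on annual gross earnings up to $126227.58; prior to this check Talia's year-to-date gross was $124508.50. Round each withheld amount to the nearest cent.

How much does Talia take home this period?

$3082.47

Employee pension contribution: $4402.39 × 0.077 = $338.98
Taxable wages = $4402.39 − $338.98 = $4063.41
State income tax: $4063.41 × 0.0696 = $282.81
Local income tax: $4063.41 × 0.016 = $65.01
Medicare tax: $4402.39 × 0.0173 = $76.16
Social Security (OASDI): $4402.39 × 0.075 = $330.18
State disability insurance: only $126227.58 − $124508.50 = $1719.08 of this check is subject → $1719.08 × 0.0142 = $24.41
Roth 401(k) contribution: $165.53
Charity payroll deduction: $36.84
Total deductions = $338.98 + $282.81 + $65.01 + $76.16 + $330.18 + $24.41 + $165.53 + $36.84 = $1319.92
Net pay = $4402.39 − $1319.92 = $3082.47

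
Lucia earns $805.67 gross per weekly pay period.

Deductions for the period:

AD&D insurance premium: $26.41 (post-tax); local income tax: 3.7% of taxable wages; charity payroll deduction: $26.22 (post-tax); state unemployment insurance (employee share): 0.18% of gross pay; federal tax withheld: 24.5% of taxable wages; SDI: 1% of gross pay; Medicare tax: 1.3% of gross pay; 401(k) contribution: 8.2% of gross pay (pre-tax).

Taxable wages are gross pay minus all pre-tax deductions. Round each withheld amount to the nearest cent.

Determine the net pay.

$458.43

401(k) contribution: $805.67 × 0.082 = $66.06
Taxable wages = $805.67 − $66.06 = $739.61
Local income tax: $739.61 × 0.037 = $27.37
Federal tax withheld: $739.61 × 0.245 = $181.20
State unemployment insurance (employee share): $805.67 × 0.0018 = $1.45
Medicare tax: $805.67 × 0.013 = $10.47
SDI: $805.67 × 0.01 = $8.06
Charity payroll deduction: $26.22
AD&D insurance premium: $26.41
Total deductions = $66.06 + $27.37 + $181.20 + $1.45 + $10.47 + $8.06 + $26.22 + $26.41 = $347.24
Net pay = $805.67 − $347.24 = $458.43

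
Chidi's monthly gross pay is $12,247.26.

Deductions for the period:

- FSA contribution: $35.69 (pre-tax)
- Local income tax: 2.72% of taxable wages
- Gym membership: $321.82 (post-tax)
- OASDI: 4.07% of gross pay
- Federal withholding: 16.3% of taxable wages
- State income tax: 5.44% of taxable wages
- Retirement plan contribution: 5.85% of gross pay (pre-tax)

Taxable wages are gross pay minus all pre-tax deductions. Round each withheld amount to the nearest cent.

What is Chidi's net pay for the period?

$7,863.13

Retirement plan contribution: $12,247.26 × 0.0585 = $716.46
FSA contribution: $35.69
Pre-tax total = $716.46 + $35.69 = $752.15
Taxable wages = $12,247.26 − $752.15 = $11,495.11
Local income tax: $11,495.11 × 0.0272 = $312.67
Federal withholding: $11,495.11 × 0.163 = $1,873.70
State income tax: $11,495.11 × 0.0544 = $625.33
OASDI: $12,247.26 × 0.0407 = $498.46
Gym membership: $321.82
Total deductions = $716.46 + $35.69 + $312.67 + $1,873.70 + $625.33 + $498.46 + $321.82 = $4,384.13
Net pay = $12,247.26 − $4,384.13 = $7,863.13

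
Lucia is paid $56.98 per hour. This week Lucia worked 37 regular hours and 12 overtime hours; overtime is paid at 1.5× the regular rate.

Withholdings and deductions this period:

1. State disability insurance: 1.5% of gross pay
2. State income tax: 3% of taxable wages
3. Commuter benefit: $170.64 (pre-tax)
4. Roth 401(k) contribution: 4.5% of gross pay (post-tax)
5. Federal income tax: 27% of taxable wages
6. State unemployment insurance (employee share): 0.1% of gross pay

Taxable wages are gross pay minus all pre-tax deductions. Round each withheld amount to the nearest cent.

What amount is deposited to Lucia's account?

$1883.11

Regular pay: 37 × $56.98 = $2108.26
Overtime pay: 12 × $56.98 × 1.5 = $1025.64
Gross pay = $2108.26 + $1025.64 = $3133.90
Commuter benefit: $170.64
Taxable wages = $3133.90 − $170.64 = $2963.26
State income tax: $2963.26 × 0.03 = $88.90
Federal income tax: $2963.26 × 0.27 = $800.08
State disability insurance: $3133.90 × 0.015 = $47.01
State unemployment insurance (employee share): $3133.90 × 0.001 = $3.13
Roth 401(k) contribution: $3133.90 × 0.045 = $141.03
Total deductions = $170.64 + $88.90 + $800.08 + $47.01 + $3.13 + $141.03 = $1250.79
Net pay = $3133.90 − $1250.79 = $1883.11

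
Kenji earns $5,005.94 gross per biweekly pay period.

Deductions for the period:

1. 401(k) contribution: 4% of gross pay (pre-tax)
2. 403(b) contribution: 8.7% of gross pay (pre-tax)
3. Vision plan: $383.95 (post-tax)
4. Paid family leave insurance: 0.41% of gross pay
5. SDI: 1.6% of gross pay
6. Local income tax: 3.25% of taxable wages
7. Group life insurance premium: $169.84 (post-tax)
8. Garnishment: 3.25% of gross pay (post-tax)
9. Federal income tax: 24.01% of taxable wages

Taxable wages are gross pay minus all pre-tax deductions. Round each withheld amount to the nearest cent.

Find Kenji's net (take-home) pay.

401(k) contribution: $5,005.94 × 0.04 = $200.24
403(b) contribution: $5,005.94 × 0.087 = $435.52
Pre-tax total = $200.24 + $435.52 = $635.76
Taxable wages = $5,005.94 − $635.76 = $4,370.18
Local income tax: $4,370.18 × 0.0325 = $142.03
Federal income tax: $4,370.18 × 0.2401 = $1,049.28
Paid family leave insurance: $5,005.94 × 0.0041 = $20.52
SDI: $5,005.94 × 0.016 = $80.10
Group life insurance premium: $169.84
Garnishment: $5,005.94 × 0.0325 = $162.69
Vision plan: $383.95
Total deductions = $200.24 + $435.52 + $142.03 + $1,049.28 + $20.52 + $80.10 + $169.84 + $162.69 + $383.95 = $2,644.17
Net pay = $5,005.94 − $2,644.17 = $2,361.77

$2,361.77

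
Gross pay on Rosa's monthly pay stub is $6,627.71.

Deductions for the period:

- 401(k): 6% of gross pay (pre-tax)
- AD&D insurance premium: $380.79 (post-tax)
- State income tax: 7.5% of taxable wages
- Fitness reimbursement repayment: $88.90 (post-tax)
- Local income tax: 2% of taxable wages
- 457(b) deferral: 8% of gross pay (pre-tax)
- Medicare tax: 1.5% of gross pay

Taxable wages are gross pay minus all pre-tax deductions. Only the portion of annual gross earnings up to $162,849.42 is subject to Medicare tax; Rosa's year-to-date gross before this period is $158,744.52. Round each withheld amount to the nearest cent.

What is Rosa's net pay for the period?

$4,627.08

457(b) deferral: $6,627.71 × 0.08 = $530.22
401(k): $6,627.71 × 0.06 = $397.66
Pre-tax total = $530.22 + $397.66 = $927.88
Taxable wages = $6,627.71 − $927.88 = $5,699.83
State income tax: $5,699.83 × 0.075 = $427.49
Local income tax: $5,699.83 × 0.02 = $114.00
Medicare tax: only $162,849.42 − $158,744.52 = $4,104.90 of this check is subject → $4,104.90 × 0.015 = $61.57
AD&D insurance premium: $380.79
Fitness reimbursement repayment: $88.90
Total deductions = $530.22 + $397.66 + $427.49 + $114.00 + $61.57 + $380.79 + $88.90 = $2,000.63
Net pay = $6,627.71 − $2,000.63 = $4,627.08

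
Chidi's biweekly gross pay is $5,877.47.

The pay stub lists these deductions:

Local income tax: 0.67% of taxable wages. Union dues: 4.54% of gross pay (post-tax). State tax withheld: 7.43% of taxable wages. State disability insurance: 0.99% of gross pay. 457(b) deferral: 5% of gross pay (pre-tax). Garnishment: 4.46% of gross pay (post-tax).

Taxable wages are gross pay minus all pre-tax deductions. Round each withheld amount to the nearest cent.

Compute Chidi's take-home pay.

$4,544.16

457(b) deferral: $5,877.47 × 0.05 = $293.87
Taxable wages = $5,877.47 − $293.87 = $5,583.60
Local income tax: $5,583.60 × 0.0067 = $37.41
State tax withheld: $5,583.60 × 0.0743 = $414.86
State disability insurance: $5,877.47 × 0.0099 = $58.19
Union dues: $5,877.47 × 0.0454 = $266.84
Garnishment: $5,877.47 × 0.0446 = $262.14
Total deductions = $293.87 + $37.41 + $414.86 + $58.19 + $266.84 + $262.14 = $1,333.31
Net pay = $5,877.47 − $1,333.31 = $4,544.16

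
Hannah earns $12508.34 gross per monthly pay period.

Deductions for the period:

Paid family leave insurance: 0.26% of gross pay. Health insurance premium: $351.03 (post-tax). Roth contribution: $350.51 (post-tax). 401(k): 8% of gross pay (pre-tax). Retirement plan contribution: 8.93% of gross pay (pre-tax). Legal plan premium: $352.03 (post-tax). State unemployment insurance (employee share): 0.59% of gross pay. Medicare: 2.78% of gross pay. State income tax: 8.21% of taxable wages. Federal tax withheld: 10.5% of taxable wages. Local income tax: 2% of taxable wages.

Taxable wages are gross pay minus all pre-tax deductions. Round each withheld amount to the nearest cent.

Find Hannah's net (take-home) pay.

401(k): $12508.34 × 0.08 = $1000.67
Retirement plan contribution: $12508.34 × 0.0893 = $1116.99
Pre-tax total = $1000.67 + $1116.99 = $2117.66
Taxable wages = $12508.34 − $2117.66 = $10390.68
State income tax: $10390.68 × 0.0821 = $853.07
Federal tax withheld: $10390.68 × 0.105 = $1091.02
Local income tax: $10390.68 × 0.02 = $207.81
Paid family leave insurance: $12508.34 × 0.0026 = $32.52
Medicare: $12508.34 × 0.0278 = $347.73
State unemployment insurance (employee share): $12508.34 × 0.0059 = $73.80
Legal plan premium: $352.03
Roth contribution: $350.51
Health insurance premium: $351.03
Total deductions = $1000.67 + $1116.99 + $853.07 + $1091.02 + $207.81 + $32.52 + $347.73 + $73.80 + $352.03 + $350.51 + $351.03 = $5777.18
Net pay = $12508.34 − $5777.18 = $6731.16

$6731.16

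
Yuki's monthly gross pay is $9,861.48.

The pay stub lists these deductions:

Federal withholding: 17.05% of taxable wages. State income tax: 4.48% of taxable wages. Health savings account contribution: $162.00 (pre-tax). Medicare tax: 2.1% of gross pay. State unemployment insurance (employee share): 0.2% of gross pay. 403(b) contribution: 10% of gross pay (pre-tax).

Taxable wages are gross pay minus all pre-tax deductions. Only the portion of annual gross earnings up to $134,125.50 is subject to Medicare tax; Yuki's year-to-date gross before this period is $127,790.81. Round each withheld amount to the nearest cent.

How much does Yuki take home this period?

$6,684.60

Health savings account contribution: $162.00
403(b) contribution: $9,861.48 × 0.1 = $986.15
Pre-tax total = $162.00 + $986.15 = $1,148.15
Taxable wages = $9,861.48 − $1,148.15 = $8,713.33
Federal withholding: $8,713.33 × 0.1705 = $1,485.62
State income tax: $8,713.33 × 0.0448 = $390.36
State unemployment insurance (employee share): $9,861.48 × 0.002 = $19.72
Medicare tax: only $134,125.50 − $127,790.81 = $6,334.69 of this check is subject → $6,334.69 × 0.021 = $133.03
Total deductions = $162.00 + $986.15 + $1,485.62 + $390.36 + $19.72 + $133.03 = $3,176.88
Net pay = $9,861.48 − $3,176.88 = $6,684.60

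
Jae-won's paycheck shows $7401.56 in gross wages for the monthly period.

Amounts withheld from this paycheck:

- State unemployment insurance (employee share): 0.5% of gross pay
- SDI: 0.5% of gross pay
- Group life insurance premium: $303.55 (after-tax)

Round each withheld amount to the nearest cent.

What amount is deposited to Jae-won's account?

State unemployment insurance (employee share): $7401.56 × 0.005 = $37.01
SDI: $7401.56 × 0.005 = $37.01
Group life insurance premium: $303.55
Total deductions = $37.01 + $37.01 + $303.55 = $377.57
Net pay = $7401.56 − $377.57 = $7023.99

$7023.99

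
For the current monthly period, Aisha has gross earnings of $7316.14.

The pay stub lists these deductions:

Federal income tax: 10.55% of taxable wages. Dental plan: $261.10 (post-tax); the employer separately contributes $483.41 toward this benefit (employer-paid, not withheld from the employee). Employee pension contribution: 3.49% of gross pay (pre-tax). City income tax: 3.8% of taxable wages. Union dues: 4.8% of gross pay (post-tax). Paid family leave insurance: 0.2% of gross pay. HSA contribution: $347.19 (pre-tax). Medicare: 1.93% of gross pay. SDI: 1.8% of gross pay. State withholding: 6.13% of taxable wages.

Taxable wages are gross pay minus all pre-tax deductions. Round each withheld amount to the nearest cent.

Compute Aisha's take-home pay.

$4438.88

HSA contribution: $347.19
Employee pension contribution: $7316.14 × 0.0349 = $255.33
Pre-tax total = $347.19 + $255.33 = $602.52
Taxable wages = $7316.14 − $602.52 = $6713.62
City income tax: $6713.62 × 0.038 = $255.12
State withholding: $6713.62 × 0.0613 = $411.54
Federal income tax: $6713.62 × 0.1055 = $708.29
Medicare: $7316.14 × 0.0193 = $141.20
SDI: $7316.14 × 0.018 = $131.69
Paid family leave insurance: $7316.14 × 0.002 = $14.63
Union dues: $7316.14 × 0.048 = $351.17
Dental plan: $261.10
(Employer's $483.41 toward dental plan is not withheld from the employee.)
Total deductions = $347.19 + $255.33 + $255.12 + $411.54 + $708.29 + $141.20 + $131.69 + $14.63 + $351.17 + $261.10 = $2877.26
Net pay = $7316.14 − $2877.26 = $4438.88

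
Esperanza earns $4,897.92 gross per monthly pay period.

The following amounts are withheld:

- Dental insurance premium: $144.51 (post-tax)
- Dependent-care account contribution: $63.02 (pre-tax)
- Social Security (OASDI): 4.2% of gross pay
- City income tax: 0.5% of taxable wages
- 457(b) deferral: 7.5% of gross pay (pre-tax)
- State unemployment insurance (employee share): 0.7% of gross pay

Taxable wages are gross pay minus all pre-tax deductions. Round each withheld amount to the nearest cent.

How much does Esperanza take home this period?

$4,060.71

Dependent-care account contribution: $63.02
457(b) deferral: $4,897.92 × 0.075 = $367.34
Pre-tax total = $63.02 + $367.34 = $430.36
Taxable wages = $4,897.92 − $430.36 = $4,467.56
City income tax: $4,467.56 × 0.005 = $22.34
State unemployment insurance (employee share): $4,897.92 × 0.007 = $34.29
Social Security (OASDI): $4,897.92 × 0.042 = $205.71
Dental insurance premium: $144.51
Total deductions = $63.02 + $367.34 + $22.34 + $34.29 + $205.71 + $144.51 = $837.21
Net pay = $4,897.92 − $837.21 = $4,060.71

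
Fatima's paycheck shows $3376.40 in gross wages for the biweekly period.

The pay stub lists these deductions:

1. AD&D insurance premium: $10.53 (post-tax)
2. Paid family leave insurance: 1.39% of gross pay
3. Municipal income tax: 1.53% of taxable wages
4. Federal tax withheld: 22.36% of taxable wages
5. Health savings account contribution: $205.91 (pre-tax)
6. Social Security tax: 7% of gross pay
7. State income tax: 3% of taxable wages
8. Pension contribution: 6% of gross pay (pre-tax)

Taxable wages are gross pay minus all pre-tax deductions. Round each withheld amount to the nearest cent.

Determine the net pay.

$1876.03

Pension contribution: $3376.40 × 0.06 = $202.58
Health savings account contribution: $205.91
Pre-tax total = $202.58 + $205.91 = $408.49
Taxable wages = $3376.40 − $408.49 = $2967.91
State income tax: $2967.91 × 0.03 = $89.04
Municipal income tax: $2967.91 × 0.0153 = $45.41
Federal tax withheld: $2967.91 × 0.2236 = $663.62
Paid family leave insurance: $3376.40 × 0.0139 = $46.93
Social Security tax: $3376.40 × 0.07 = $236.35
AD&D insurance premium: $10.53
Total deductions = $202.58 + $205.91 + $89.04 + $45.41 + $663.62 + $46.93 + $236.35 + $10.53 = $1500.37
Net pay = $3376.40 − $1500.37 = $1876.03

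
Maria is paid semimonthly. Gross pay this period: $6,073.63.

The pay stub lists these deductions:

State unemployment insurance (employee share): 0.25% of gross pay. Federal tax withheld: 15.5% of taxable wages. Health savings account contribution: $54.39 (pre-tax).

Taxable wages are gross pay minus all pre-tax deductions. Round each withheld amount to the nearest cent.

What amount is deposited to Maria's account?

Health savings account contribution: $54.39
Taxable wages = $6,073.63 − $54.39 = $6,019.24
Federal tax withheld: $6,019.24 × 0.155 = $932.98
State unemployment insurance (employee share): $6,073.63 × 0.0025 = $15.18
Total deductions = $54.39 + $932.98 + $15.18 = $1,002.55
Net pay = $6,073.63 − $1,002.55 = $5,071.08

$5,071.08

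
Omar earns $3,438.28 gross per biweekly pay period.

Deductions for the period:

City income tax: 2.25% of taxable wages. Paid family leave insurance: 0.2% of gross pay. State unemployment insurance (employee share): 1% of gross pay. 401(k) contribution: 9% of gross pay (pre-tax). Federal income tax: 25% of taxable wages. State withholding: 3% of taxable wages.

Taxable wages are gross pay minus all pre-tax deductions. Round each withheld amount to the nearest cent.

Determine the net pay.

401(k) contribution: $3,438.28 × 0.09 = $309.45
Taxable wages = $3,438.28 − $309.45 = $3,128.83
City income tax: $3,128.83 × 0.0225 = $70.40
State withholding: $3,128.83 × 0.03 = $93.86
Federal income tax: $3,128.83 × 0.25 = $782.21
State unemployment insurance (employee share): $3,438.28 × 0.01 = $34.38
Paid family leave insurance: $3,438.28 × 0.002 = $6.88
Total deductions = $309.45 + $70.40 + $93.86 + $782.21 + $34.38 + $6.88 = $1,297.18
Net pay = $3,438.28 − $1,297.18 = $2,141.10

$2,141.10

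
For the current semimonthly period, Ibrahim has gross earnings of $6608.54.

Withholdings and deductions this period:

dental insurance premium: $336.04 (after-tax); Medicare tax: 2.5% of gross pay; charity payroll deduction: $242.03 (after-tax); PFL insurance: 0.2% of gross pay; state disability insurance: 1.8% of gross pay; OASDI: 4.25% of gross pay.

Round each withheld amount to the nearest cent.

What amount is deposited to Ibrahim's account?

$5452.23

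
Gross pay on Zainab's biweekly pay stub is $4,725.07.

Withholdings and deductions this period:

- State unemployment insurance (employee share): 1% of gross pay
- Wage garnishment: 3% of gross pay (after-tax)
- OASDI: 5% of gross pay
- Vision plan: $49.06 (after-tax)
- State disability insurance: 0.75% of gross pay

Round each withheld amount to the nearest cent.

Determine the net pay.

$4,215.32

State unemployment insurance (employee share): $4,725.07 × 0.01 = $47.25
OASDI: $4,725.07 × 0.05 = $236.25
State disability insurance: $4,725.07 × 0.0075 = $35.44
Vision plan: $49.06
Wage garnishment: $4,725.07 × 0.03 = $141.75
Total deductions = $47.25 + $236.25 + $35.44 + $49.06 + $141.75 = $509.75
Net pay = $4,725.07 − $509.75 = $4,215.32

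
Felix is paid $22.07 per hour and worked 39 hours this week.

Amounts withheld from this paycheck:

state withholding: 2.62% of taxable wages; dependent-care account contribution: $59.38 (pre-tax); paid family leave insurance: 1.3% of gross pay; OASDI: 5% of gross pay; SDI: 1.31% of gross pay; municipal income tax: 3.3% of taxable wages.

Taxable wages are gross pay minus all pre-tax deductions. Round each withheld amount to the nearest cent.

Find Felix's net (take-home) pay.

Gross pay: 39 × $22.07 = $860.73
Dependent-care account contribution: $59.38
Taxable wages = $860.73 − $59.38 = $801.35
State withholding: $801.35 × 0.0262 = $21.00
Municipal income tax: $801.35 × 0.033 = $26.44
SDI: $860.73 × 0.0131 = $11.28
Paid family leave insurance: $860.73 × 0.013 = $11.19
OASDI: $860.73 × 0.05 = $43.04
Total deductions = $59.38 + $21.00 + $26.44 + $11.28 + $11.19 + $43.04 = $172.33
Net pay = $860.73 − $172.33 = $688.40

$688.40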